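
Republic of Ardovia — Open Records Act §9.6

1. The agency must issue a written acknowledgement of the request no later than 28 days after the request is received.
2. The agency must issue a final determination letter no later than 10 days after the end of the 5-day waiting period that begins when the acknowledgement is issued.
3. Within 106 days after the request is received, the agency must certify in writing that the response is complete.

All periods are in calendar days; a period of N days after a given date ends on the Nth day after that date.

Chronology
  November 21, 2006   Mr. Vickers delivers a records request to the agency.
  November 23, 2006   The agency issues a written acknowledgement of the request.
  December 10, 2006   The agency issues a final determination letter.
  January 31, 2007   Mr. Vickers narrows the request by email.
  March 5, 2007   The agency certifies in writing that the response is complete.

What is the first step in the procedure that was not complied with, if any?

Step 1: 28 days after November 21, 2006 (when the request is received) is December 19, 2006; completed November 23, 2006, before the deadline.
Step 2: 10 days after November 28, 2006 (end of the 5-day waiting period, which began when the acknowledgement is issued on November 23, 2006) is December 8, 2006; December 10, 2006 misses that deadline by 2 days.

Step 2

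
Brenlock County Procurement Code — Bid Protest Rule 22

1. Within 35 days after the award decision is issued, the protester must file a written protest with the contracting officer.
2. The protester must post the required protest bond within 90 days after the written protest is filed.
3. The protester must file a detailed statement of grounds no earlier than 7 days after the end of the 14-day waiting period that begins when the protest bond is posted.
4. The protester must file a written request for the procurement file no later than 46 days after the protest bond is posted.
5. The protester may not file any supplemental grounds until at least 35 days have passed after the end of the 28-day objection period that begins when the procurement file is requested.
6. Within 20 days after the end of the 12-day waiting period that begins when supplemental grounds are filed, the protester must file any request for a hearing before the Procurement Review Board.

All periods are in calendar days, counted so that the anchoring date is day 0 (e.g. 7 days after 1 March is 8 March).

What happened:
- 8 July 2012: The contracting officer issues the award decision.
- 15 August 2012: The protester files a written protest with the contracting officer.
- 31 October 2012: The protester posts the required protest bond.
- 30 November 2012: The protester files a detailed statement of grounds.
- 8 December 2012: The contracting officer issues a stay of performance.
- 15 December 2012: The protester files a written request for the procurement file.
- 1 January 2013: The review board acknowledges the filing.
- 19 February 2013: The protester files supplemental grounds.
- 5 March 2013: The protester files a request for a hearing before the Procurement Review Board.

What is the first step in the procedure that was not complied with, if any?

Step 1: 35 days after 8 July 2012 (when the award decision is issued) is 12 August 2012; not done until 15 August 2012, 3 days after the deadline.

Step 1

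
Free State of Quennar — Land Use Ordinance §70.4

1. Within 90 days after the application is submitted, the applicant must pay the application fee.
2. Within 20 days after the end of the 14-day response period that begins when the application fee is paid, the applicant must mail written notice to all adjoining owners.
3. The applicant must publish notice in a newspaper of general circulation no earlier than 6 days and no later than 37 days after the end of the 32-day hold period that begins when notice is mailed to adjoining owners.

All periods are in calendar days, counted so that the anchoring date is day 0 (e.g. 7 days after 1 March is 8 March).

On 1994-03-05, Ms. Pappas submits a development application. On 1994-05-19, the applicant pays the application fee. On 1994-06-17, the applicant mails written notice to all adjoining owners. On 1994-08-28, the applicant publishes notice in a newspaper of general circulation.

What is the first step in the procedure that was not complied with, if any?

Step 3

Step 1 — counting 90 days from 1994-03-05 (when the application is submitted) gives a deadline of 1994-06-03; done 1994-05-19 — timely.
Step 2 — counting 20 days from 1994-06-02 (end of the 14-day response period, which began when the application fee is paid on 1994-05-19) gives a deadline of 1994-06-22; done 1994-06-17 — timely.
Step 3 — 6 and 37 days from 1994-07-19 (end of the 32-day hold period, which began when notice is mailed to adjoining owners on 1994-06-17) are 1994-07-25 and 1994-08-25 respectively; done 1994-08-28 — 3 days after the window closed.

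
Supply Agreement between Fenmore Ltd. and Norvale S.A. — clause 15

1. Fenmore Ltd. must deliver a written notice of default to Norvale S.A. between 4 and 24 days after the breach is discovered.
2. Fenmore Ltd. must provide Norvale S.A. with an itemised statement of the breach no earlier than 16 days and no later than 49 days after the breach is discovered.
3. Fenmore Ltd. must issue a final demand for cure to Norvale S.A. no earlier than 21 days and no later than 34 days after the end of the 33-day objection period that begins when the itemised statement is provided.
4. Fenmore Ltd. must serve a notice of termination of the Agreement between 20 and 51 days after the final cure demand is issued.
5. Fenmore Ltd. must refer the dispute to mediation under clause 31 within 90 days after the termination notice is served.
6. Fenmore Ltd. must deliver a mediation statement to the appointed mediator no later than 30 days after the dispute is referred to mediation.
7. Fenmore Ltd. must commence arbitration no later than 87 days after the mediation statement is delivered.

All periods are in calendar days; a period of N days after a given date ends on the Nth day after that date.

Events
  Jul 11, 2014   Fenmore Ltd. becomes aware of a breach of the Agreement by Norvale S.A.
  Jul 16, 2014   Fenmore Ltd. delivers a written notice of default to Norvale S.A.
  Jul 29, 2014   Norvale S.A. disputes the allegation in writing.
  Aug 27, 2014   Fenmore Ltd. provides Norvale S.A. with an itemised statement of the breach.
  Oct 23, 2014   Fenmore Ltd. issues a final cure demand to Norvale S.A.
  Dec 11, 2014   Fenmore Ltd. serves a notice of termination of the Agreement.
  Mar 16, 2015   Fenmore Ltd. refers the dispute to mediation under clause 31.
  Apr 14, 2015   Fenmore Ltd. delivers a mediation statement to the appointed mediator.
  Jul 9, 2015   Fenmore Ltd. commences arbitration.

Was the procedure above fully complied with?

No

Step 1 — 4 and 24 days from Jul 11, 2014 (when the breach is discovered) are Jul 15, 2014 and Aug 4, 2014 respectively; done Jul 16, 2014 — within the window.
Step 2 — 16 and 49 days from Jul 11, 2014 (when the breach is discovered) are Jul 27, 2014 and Aug 29, 2014 respectively; done Aug 27, 2014 — within the window.
Step 3 — 21 and 34 days from Sep 29, 2014 (end of the 33-day objection period, which began when the itemised statement is provided on Aug 27, 2014) are Oct 20, 2014 and Nov 2, 2014 respectively; Oct 23, 2014 falls inside that range.
Step 4 — 20 and 51 days from Oct 23, 2014 (when the final cure demand is issued) are Nov 12, 2014 and Dec 13, 2014 respectively; Dec 11, 2014 falls inside that range.
Step 5 — counting 90 days from Dec 11, 2014 (when the termination notice is served) gives a deadline of Mar 11, 2015; not done until Mar 16, 2015, 5 days after the deadline.
Later steps need not be reached.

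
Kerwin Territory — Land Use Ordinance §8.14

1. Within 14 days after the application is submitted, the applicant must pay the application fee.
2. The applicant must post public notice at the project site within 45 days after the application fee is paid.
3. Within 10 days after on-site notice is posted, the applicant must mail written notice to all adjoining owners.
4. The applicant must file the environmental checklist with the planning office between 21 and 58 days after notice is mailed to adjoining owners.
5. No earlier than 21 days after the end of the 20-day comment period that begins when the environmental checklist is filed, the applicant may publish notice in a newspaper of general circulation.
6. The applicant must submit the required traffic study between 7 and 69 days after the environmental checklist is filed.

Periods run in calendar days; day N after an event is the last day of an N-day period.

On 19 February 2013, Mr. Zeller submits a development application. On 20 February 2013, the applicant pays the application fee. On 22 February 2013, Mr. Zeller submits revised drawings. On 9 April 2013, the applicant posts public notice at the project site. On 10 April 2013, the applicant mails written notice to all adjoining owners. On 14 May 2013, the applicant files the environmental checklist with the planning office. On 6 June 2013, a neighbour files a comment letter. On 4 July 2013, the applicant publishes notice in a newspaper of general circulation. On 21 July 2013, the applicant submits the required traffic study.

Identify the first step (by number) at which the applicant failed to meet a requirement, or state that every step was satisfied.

Step 1 — counting 14 days from 19 February 2013 (when the application is submitted) gives a deadline of 5 March 2013; completed 20 February 2013, before the deadline.
Step 2 — counting 45 days from 20 February 2013 (when the application fee is paid) gives a deadline of 6 April 2013; done 9 April 2013 — 3 days late.

Step 2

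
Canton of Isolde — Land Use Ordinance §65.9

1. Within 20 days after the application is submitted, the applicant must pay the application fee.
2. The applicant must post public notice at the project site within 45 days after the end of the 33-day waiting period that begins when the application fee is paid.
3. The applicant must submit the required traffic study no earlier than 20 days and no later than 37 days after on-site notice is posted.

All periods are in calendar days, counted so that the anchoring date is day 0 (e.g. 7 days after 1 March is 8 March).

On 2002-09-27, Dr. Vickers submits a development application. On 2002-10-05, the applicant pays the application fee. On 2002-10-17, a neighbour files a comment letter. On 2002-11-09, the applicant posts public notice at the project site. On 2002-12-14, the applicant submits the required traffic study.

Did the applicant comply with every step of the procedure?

(1) due by 2002-09-27 + 20 days = 2002-10-17; 2002-10-05 is within that limit.
(2) due by 2002-11-07 + 45 days = 2002-12-22; done 2002-11-09 — timely.
(3) the permitted window runs from 2002-11-09 + 20 = 2002-11-29 to 2002-11-09 + 37 = 2002-12-16; done 2002-12-14, which is between those dates.

Yes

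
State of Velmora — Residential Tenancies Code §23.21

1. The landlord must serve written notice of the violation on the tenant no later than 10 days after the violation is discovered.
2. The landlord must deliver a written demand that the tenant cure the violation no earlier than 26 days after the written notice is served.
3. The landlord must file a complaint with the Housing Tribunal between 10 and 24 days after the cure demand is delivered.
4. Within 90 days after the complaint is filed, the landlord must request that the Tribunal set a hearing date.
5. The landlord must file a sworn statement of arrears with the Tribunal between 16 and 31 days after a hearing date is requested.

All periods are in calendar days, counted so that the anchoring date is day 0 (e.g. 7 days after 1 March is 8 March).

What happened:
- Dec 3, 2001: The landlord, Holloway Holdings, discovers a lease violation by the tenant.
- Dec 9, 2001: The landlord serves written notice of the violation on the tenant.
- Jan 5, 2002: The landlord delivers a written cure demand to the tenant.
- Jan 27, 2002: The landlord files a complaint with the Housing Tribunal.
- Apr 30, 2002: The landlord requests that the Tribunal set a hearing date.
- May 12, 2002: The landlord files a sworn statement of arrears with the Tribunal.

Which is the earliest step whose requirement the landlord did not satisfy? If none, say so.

Step 4

Step 1 — counting 10 days from Dec 3, 2001 (when the violation is discovered) gives a deadline of Dec 13, 2001; done Dec 9, 2001 — timely.
Step 2 — must wait 26 days from Dec 9, 2001 (when the written notice is served), so not before Jan 4, 2002; Jan 5, 2002 is on or after that date.
Step 3 — 10 and 24 days from Jan 5, 2002 (when the cure demand is delivered) are Jan 15, 2002 and Jan 29, 2002 respectively; done Jan 27, 2002, which is between those dates.
Step 4 — counting 90 days from Jan 27, 2002 (when the complaint is filed) gives a deadline of Apr 27, 2002; done Apr 30, 2002 — 3 days late.
Later steps need not be reached.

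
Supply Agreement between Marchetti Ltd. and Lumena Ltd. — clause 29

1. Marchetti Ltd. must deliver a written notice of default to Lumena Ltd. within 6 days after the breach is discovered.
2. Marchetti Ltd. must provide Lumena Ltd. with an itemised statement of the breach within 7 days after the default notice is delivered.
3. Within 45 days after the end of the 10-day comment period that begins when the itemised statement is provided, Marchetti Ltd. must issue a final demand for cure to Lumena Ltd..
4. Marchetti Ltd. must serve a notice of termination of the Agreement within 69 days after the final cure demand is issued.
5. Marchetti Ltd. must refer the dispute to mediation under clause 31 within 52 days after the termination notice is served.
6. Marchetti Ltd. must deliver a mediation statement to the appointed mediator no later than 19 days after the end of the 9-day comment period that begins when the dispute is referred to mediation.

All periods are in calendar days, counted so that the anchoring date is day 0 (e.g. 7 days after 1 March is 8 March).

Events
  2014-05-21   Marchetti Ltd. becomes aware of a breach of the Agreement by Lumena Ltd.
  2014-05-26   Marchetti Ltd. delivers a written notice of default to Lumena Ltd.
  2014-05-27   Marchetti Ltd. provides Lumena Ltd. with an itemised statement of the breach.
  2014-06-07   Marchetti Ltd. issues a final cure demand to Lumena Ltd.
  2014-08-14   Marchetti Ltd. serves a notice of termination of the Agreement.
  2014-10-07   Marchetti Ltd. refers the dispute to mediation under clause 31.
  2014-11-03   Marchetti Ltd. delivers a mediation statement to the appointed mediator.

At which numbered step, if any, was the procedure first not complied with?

(1) due by 2014-05-21 + 6 days = 2014-05-27; completed 2014-05-26, before the deadline.
(2) due by 2014-05-26 + 7 days = 2014-06-02; 2014-05-27 is within that limit.
(3) due by 2014-06-06 + 45 days = 2014-07-21; completed 2014-06-07, before the deadline.
(4) due by 2014-06-07 + 69 days = 2014-08-15; completed 2014-08-14, before the deadline.
(5) due by 2014-08-14 + 52 days = 2014-10-05; 2014-10-07 misses that deadline by 2 days.
The procedure was therefore not followed at step 5.

Step 5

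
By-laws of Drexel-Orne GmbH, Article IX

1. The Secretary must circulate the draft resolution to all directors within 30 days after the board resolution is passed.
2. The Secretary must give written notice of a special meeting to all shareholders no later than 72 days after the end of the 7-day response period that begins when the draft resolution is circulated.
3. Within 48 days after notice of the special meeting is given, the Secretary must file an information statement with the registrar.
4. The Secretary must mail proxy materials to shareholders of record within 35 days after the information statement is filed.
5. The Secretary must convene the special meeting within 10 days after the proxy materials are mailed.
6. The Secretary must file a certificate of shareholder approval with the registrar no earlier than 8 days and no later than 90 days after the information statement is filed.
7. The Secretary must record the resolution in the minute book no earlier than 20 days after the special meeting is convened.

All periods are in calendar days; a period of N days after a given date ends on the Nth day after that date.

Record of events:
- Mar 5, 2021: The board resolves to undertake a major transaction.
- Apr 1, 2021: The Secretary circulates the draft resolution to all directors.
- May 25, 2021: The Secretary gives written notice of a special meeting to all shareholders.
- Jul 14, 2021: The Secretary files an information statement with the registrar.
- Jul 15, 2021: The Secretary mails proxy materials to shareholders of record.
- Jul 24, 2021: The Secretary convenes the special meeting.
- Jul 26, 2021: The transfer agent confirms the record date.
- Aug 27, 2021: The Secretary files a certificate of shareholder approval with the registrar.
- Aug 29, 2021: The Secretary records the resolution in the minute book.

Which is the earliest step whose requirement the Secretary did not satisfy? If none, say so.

Step 3

Step 1 — counting 30 days from Mar 5, 2021 (when the board resolution is passed) gives a deadline of Apr 4, 2021; completed Apr 1, 2021, before the deadline.
Step 2 — counting 72 days from Apr 8, 2021 (end of the 7-day response period, which began when the draft resolution is circulated on Apr 1, 2021) gives a deadline of Jun 19, 2021; completed May 25, 2021, before the deadline.
Step 3 — counting 48 days from May 25, 2021 (when notice of the special meeting is given) gives a deadline of Jul 12, 2021; Jul 14, 2021 misses that deadline by 2 days.
The procedure was therefore not followed at step 3.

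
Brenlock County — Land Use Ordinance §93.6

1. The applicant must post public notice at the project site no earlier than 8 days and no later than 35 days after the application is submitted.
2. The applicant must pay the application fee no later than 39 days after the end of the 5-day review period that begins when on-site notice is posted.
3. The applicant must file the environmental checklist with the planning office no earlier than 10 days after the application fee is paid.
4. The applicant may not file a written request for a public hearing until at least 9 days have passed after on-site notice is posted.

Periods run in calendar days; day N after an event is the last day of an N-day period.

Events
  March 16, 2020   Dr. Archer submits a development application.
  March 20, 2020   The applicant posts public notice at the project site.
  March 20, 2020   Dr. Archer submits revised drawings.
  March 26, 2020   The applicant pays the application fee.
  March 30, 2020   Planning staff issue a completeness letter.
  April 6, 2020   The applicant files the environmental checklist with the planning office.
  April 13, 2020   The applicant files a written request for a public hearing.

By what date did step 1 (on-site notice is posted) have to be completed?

April 20, 2020

Step 1 runs from March 16, 2020, when the application is submitted. The window is 8–35 days after March 16, 2020; it closes on April 20, 2020.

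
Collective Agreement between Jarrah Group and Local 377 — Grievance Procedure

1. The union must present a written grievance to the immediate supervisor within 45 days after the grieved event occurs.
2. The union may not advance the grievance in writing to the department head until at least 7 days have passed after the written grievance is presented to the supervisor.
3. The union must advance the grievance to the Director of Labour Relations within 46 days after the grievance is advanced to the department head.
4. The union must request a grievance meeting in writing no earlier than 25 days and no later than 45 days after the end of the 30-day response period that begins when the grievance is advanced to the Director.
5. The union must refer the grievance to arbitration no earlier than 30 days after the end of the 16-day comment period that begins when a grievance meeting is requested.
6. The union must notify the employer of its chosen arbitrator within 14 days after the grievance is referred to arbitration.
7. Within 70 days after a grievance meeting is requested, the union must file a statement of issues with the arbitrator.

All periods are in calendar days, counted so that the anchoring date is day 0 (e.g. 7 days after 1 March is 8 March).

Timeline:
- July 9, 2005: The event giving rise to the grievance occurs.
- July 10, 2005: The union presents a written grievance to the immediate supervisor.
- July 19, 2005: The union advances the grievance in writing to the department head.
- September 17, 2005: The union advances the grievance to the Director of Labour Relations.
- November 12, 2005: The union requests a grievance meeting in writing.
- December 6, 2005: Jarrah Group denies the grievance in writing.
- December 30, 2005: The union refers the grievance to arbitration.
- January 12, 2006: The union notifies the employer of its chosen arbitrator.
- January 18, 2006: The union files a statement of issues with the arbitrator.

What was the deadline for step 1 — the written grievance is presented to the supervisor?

Step 1 runs from July 9, 2005, when the grieved event occurs. 45 days after July 9, 2005 is August 23, 2005.

August 23, 2005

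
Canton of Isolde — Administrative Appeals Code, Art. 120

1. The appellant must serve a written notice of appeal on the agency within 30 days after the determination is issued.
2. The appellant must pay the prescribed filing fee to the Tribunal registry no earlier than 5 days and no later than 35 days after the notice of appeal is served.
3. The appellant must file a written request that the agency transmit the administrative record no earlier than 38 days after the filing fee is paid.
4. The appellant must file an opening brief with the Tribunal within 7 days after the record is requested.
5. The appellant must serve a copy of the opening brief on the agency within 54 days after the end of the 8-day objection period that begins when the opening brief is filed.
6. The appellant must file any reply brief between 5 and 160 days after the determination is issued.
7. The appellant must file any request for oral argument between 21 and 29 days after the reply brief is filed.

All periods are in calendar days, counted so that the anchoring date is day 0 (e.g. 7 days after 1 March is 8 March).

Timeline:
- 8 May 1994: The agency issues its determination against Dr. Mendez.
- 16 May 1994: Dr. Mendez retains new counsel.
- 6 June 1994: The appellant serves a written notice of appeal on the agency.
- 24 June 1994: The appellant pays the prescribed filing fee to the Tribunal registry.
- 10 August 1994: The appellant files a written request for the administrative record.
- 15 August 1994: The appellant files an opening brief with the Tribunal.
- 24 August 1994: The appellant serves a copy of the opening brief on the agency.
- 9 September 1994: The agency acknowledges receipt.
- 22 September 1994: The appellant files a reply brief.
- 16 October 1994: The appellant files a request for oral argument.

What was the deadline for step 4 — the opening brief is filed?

17 August 1994

Step 4 runs from 10 August 1994, when the record is requested. 7 days after 10 August 1994 is 17 August 1994.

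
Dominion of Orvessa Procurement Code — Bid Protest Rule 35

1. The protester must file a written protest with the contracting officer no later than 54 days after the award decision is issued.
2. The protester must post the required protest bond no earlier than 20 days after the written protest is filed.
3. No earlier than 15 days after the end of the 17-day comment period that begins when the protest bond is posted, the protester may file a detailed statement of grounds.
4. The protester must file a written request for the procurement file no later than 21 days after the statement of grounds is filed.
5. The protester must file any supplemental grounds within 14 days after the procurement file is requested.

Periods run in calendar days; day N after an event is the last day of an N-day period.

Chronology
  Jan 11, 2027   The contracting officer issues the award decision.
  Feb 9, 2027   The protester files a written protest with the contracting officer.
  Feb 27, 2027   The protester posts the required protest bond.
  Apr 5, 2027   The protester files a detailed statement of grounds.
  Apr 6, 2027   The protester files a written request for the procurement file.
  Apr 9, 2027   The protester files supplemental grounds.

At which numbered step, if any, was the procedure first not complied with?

Step 1: 54 days after Jan 11, 2027 (when the award decision is issued) is Mar 6, 2027; Feb 9, 2027 is within that limit.
Step 2: the earliest permitted date is 20 days after Feb 9, 2027 (when the written protest is filed), i.e. Mar 1, 2027; Feb 27, 2027 is 2 days before the earliest permitted date.
No need to go further; step 2 was not satisfied.

Step 2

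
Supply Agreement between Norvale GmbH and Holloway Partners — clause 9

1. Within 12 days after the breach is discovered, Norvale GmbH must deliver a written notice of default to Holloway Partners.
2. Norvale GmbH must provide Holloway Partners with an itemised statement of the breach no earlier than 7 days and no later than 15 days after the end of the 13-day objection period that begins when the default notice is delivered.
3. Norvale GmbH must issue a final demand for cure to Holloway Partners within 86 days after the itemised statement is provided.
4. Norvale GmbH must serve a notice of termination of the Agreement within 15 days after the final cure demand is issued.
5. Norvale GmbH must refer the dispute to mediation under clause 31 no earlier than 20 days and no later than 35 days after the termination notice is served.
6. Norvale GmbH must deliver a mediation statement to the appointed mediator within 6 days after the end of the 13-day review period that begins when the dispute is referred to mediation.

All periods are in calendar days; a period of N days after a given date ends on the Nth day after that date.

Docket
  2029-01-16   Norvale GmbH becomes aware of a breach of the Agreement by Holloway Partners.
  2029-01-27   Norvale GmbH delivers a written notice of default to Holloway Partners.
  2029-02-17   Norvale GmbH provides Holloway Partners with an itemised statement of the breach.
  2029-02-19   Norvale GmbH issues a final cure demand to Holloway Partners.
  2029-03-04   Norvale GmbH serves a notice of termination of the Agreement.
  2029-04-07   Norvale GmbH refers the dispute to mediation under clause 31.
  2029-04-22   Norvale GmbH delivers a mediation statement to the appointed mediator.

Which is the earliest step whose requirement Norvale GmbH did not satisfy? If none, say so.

None — every step was satisfied

Step 1: 12 days after 2029-01-16 (when the breach is discovered) is 2029-01-28; done 2029-01-27 — timely.
Step 2: the window is 7–15 days after 2029-02-09 (end of the 13-day objection period, which began when the default notice is delivered on 2029-01-27), so 2029-02-16 through 2029-02-24; done 2029-02-17, which is between those dates.
Step 3: 86 days after 2029-02-17 (when the itemised statement is provided) is 2029-05-14; done 2029-02-19 — timely.
Step 4: 15 days after 2029-02-19 (when the final cure demand is issued) is 2029-03-06; completed 2029-03-04, before the deadline.
Step 5: the window is 20–35 days after 2029-03-04 (when the termination notice is served), so 2029-03-24 through 2029-04-08; done 2029-04-07 — within the window.
Step 6: 6 days after 2029-04-20 (end of the 13-day review period, which began when the dispute is referred to mediation on 2029-04-07) is 2029-04-26; 2029-04-22 is within that limit.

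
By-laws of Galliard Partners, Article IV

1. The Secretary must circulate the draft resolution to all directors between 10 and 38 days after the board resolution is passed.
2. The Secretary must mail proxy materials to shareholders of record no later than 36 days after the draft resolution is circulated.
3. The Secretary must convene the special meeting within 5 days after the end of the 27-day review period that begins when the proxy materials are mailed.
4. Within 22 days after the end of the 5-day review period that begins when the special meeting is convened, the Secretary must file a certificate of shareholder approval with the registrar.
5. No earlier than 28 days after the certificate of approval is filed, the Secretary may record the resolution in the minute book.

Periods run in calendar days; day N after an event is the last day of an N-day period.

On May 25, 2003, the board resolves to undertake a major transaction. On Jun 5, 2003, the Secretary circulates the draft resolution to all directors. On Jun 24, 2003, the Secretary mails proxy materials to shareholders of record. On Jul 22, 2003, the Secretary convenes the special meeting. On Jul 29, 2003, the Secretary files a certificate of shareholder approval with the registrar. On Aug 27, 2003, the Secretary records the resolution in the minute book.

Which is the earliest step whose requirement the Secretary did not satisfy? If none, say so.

None — every step was satisfied

Step 1 — 10 and 38 days from May 25, 2003 (when the board resolution is passed) are Jun 4, 2003 and Jul 2, 2003 respectively; done Jun 5, 2003 — within the window.
Step 2 — counting 36 days from Jun 5, 2003 (when the draft resolution is circulated) gives a deadline of Jul 11, 2003; completed Jun 24, 2003, before the deadline.
Step 3 — counting 5 days from Jul 21, 2003 (end of the 27-day review period, which began when the proxy materials are mailed on Jun 24, 2003) gives a deadline of Jul 26, 2003; completed Jul 22, 2003, before the deadline.
Step 4 — counting 22 days from Jul 27, 2003 (end of the 5-day review period, which began when the special meeting is convened on Jul 22, 2003) gives a deadline of Aug 18, 2003; done Jul 29, 2003 — timely.
Step 5 — must wait 28 days from Jul 29, 2003 (when the certificate of approval is filed), so not before Aug 26, 2003; Aug 27, 2003 is on or after that date.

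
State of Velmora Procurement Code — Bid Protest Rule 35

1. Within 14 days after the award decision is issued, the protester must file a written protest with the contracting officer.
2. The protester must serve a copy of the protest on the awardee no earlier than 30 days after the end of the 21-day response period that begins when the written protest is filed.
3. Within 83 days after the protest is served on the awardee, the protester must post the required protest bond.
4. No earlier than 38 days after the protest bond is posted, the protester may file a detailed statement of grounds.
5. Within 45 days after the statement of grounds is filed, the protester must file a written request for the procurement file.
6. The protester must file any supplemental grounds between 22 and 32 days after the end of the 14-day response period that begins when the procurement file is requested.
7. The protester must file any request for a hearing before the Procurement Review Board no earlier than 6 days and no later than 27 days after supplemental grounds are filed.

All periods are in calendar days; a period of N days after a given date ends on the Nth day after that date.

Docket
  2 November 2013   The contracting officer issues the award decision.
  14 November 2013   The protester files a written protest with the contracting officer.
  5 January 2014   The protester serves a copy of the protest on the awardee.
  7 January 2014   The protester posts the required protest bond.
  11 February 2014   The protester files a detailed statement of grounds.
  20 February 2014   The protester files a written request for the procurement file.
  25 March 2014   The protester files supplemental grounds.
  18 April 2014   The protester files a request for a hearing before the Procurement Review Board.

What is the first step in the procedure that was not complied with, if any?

Step 1 — counting 14 days from 2 November 2013 (when the award decision is issued) gives a deadline of 16 November 2013; completed 14 November 2013, before the deadline.
Step 2 — must wait 30 days from 5 December 2013 (end of the 21-day response period, which began when the written protest is filed on 14 November 2013), so not before 4 January 2014; done 5 January 2014 — permitted.
Step 3 — counting 83 days from 5 January 2014 (when the protest is served on the awardee) gives a deadline of 29 March 2014; completed 7 January 2014, before the deadline.
Step 4 — must wait 38 days from 7 January 2014 (when the protest bond is posted), so not before 14 February 2014; done 11 February 2014 — 3 days too early.
That is the first point of non-compliance.

Step 4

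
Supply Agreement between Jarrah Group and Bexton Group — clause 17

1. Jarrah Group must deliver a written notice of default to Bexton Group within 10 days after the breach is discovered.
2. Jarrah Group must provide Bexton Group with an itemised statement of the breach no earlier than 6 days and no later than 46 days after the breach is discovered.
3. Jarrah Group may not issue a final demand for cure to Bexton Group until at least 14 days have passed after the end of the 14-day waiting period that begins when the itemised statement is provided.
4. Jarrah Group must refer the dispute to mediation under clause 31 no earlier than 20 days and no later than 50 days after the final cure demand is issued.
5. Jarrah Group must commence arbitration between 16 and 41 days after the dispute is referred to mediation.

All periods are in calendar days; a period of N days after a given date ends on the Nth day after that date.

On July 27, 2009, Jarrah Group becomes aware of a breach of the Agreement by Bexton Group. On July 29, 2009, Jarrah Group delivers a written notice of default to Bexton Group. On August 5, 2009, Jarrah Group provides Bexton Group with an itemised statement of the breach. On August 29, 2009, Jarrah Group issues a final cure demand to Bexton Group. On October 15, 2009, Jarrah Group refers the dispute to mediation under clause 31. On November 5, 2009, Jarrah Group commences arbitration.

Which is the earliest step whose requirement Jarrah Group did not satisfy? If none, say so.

Step 1: 10 days after July 27, 2009 (when the breach is discovered) is August 6, 2009; completed July 29, 2009, before the deadline.
Step 2: the window is 6–46 days after July 27, 2009 (when the breach is discovered), so August 2, 2009 through September 11, 2009; done August 5, 2009 — within the window.
Step 3: the earliest permitted date is 14 days after August 19, 2009 (end of the 14-day waiting period, which began when the itemised statement is provided on August 5, 2009), i.e. September 2, 2009; acted on August 29, 2009, 4 days prematurely.
The analysis stops there.

Step 3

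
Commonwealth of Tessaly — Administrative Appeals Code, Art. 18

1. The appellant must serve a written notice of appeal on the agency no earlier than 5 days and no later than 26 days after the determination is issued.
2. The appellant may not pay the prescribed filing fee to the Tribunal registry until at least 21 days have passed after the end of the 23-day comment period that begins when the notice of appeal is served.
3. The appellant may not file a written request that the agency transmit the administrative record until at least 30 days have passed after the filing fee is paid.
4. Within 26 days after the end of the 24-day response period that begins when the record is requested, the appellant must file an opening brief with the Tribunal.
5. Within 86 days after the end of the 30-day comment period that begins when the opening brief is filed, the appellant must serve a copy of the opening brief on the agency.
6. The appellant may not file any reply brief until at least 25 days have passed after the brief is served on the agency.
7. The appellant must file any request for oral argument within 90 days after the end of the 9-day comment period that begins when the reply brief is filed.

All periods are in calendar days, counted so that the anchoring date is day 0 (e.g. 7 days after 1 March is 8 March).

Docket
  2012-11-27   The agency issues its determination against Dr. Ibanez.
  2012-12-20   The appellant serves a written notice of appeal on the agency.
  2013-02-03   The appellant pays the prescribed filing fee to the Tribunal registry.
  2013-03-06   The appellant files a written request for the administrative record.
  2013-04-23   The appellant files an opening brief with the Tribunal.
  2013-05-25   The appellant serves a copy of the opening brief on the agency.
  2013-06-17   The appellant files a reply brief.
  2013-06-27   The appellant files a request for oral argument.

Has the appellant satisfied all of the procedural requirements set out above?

Step 1 — 5 and 26 days from 2012-11-27 (when the determination is issued) are 2012-12-02 and 2012-12-23 respectively; 2012-12-20 falls inside that range.
Step 2 — must wait 21 days from 2013-01-12 (end of the 23-day comment period, which began when the notice of appeal is served on 2012-12-20), so not before 2013-02-02; done 2013-02-03 — permitted.
Step 3 — must wait 30 days from 2013-02-03 (when the filing fee is paid), so not before 2013-03-05; 2013-03-06 is on or after that date.
Step 4 — counting 26 days from 2013-03-30 (end of the 24-day response period, which began when the record is requested on 2013-03-06) gives a deadline of 2013-04-25; done 2013-04-23 — timely.
Step 5 — counting 86 days from 2013-05-23 (end of the 30-day comment period, which began when the opening brief is filed on 2013-04-23) gives a deadline of 2013-08-17; completed 2013-05-25, before the deadline.
Step 6 — must wait 25 days from 2013-05-25 (when the brief is served on the agency), so not before 2013-06-19; 2013-06-17 is 2 days before the earliest permitted date.
The analysis stops there.

No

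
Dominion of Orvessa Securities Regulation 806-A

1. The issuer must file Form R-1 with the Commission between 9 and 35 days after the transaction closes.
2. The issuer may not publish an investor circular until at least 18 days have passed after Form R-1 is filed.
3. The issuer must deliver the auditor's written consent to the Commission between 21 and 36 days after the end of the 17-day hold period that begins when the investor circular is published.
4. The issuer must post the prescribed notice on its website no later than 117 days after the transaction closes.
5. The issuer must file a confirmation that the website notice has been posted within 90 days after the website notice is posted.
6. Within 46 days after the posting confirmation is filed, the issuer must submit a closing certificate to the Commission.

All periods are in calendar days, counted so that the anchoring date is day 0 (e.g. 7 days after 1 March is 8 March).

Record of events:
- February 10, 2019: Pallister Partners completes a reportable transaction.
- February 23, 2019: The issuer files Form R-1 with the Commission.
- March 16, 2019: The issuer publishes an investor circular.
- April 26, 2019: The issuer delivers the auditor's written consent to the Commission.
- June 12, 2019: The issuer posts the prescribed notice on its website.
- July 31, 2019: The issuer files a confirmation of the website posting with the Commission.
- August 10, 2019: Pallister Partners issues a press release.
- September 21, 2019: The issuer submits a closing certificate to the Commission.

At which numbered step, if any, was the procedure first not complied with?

Step 4

(1) the permitted window runs from February 10, 2019 + 9 = February 19, 2019 to February 10, 2019 + 35 = March 17, 2019; February 23, 2019 falls inside that range.
(2) permitted from February 23, 2019 + 18 days = March 13, 2019 onward; March 16, 2019 is on or after that date.
(3) the permitted window runs from April 2, 2019 + 21 = April 23, 2019 to April 2, 2019 + 36 = May 8, 2019; done April 26, 2019, which is between those dates.
(4) due by February 10, 2019 + 117 days = June 7, 2019; not done until June 12, 2019, 5 days after the deadline.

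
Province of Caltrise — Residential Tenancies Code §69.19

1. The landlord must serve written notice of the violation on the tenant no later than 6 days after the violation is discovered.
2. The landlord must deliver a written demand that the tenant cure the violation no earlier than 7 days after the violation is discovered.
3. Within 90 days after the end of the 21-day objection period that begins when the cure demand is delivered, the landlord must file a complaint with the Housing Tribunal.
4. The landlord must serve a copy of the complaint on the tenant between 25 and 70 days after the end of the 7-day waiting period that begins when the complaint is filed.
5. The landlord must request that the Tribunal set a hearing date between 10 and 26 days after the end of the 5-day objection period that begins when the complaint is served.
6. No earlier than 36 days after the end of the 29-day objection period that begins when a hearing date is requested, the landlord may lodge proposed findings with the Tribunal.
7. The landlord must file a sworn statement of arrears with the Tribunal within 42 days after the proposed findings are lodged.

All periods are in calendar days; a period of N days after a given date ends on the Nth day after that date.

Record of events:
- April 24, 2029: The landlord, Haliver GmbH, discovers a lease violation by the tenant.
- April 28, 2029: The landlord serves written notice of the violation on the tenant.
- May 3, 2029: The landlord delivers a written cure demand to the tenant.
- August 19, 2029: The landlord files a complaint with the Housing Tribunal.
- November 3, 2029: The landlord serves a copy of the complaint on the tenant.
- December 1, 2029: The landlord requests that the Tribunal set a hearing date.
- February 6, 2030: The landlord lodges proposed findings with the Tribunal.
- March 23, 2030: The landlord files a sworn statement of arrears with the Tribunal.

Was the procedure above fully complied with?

Step 1: 6 days after April 24, 2029 (when the violation is discovered) is April 30, 2029; April 28, 2029 is within that limit.
Step 2: the earliest permitted date is 7 days after April 24, 2029 (when the violation is discovered), i.e. May 1, 2029; done May 3, 2029, after the minimum wait.
Step 3: 90 days after May 24, 2029 (end of the 21-day objection period, which began when the cure demand is delivered on May 3, 2029) is August 22, 2029; completed August 19, 2029, before the deadline.
Step 4: the window is 25–70 days after August 26, 2029 (end of the 7-day waiting period, which began when the complaint is filed on August 19, 2029), so September 20, 2029 through November 4, 2029; done November 3, 2029 — within the window.
Step 5: the window is 10–26 days after November 8, 2029 (end of the 5-day objection period, which began when the complaint is served on November 3, 2029), so November 18, 2029 through December 4, 2029; December 1, 2029 falls inside that range.
Step 6: the earliest permitted date is 36 days after December 30, 2029 (end of the 29-day objection period, which began when a hearing date is requested on December 1, 2029), i.e. February 4, 2030; done February 6, 2030 — permitted.
Step 7: 42 days after February 6, 2030 (when the proposed findings are lodged) is March 20, 2030; done March 23, 2030 — 3 days late.
Later steps need not be reached.

No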